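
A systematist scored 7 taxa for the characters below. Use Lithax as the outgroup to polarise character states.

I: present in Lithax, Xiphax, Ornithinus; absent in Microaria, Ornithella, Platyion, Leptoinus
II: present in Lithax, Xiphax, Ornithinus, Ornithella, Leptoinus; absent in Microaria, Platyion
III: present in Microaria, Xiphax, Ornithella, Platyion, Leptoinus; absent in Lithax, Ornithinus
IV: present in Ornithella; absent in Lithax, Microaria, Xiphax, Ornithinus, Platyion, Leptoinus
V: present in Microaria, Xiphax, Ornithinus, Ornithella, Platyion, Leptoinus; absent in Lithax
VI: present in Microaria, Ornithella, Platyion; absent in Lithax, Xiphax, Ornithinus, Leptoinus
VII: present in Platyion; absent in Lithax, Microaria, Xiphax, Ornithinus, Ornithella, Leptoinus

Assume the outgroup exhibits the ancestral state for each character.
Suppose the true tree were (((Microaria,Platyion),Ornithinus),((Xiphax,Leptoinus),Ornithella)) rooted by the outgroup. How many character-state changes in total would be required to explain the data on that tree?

11

Map each character onto (((Microaria,Platyion),Ornithinus),((Xiphax,Leptoinus),Ornithella)) (rooted by Lithax) and count the minimum state changes it requires (Fitch parsimony):
I: 3; II: 1; III: 2; IV: 1; V: 1; VI: 2; VII: 1.
Total tree length = 11.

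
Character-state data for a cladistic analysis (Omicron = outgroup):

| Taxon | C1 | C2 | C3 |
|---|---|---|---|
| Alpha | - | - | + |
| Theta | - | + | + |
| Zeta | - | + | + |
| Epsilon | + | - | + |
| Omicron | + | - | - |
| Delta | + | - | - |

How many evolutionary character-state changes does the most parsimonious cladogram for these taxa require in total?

Character polarity is set by the outgroup: the derived state is whichever differs from the outgroup's state, so for C1 the derived state is '-', and for the remaining characters it is '+'.
C1: derived state '-' in Alpha, Theta, and Zeta only — synapomorphy for {Alpha, Theta, Zeta}.
C2 (derived state '+') is shared by Theta and Zeta — a synapomorphy uniting that clade.
Only Alpha, Epsilon, Theta, and Zeta show the derived state '+' for C3, supporting them as a clade.
Most parsimonious ingroup topology: ((((Theta,Zeta),Alpha),Epsilon),Delta).
Changes per character on this tree: C1: 1; C2: 1; C3: 1.
Total = 3.

3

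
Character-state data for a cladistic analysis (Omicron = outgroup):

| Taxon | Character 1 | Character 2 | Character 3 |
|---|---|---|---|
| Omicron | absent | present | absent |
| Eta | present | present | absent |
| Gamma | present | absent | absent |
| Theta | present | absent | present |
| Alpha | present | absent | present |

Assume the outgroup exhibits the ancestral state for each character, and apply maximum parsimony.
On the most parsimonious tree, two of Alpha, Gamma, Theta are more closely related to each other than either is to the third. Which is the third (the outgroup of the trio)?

Character polarity is set by the outgroup: the derived state is whichever differs from the outgroup's state, so for Character 2 the derived state is 'absent', and for the remaining characters it is 'present'.
All ingroup taxa share the derived state 'present' for Character 1; it defines the ingroup but does not resolve relationships within it.
Character 2 (derived state 'absent') is shared by Alpha, Gamma, and Theta — a synapomorphy uniting that clade.
Character 3 (derived state 'present') is shared by Alpha and Theta — a synapomorphy uniting that clade.
Most parsimonious ingroup topology: (Eta,(Gamma,(Theta,Alpha))).
Alpha and Theta share a more recent common ancestor with each other than either does with Gamma, so Gamma is the least closely related of the three.

Gamma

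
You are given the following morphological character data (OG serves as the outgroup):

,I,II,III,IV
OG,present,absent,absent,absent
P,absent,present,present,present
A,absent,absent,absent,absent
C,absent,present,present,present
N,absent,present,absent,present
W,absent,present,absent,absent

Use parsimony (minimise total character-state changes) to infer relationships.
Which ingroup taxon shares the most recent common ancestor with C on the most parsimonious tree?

Character polarity is set by the outgroup: the derived state is whichever differs from the outgroup's state, so for I the derived state is 'absent', and for the remaining characters it is 'present'.
All ingroup taxa share the derived state 'absent' for I; it defines the ingroup but does not resolve relationships within it.
Only C, N, P, and W show the derived state 'present' for II, supporting them as a clade.
III: derived state 'present' in C and P only — synapomorphy for {C, P}.
IV: derived state 'present' in C, N, and P only — synapomorphy for {C, N, P}.
Most parsimonious ingroup topology: ((((P,C),N),W),A).
C and P form a cherry on this tree, so they are sister taxa.

P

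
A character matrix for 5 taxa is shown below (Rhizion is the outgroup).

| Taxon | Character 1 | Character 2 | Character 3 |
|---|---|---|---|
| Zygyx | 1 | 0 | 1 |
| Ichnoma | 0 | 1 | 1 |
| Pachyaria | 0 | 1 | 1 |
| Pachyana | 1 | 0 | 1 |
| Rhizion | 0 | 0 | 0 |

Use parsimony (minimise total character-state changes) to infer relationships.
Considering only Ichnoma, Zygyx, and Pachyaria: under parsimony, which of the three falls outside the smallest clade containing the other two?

The outgroup has state '0' for every character, so '1' is the derived state throughout.
Only Pachyana and Zygyx show the derived state '1' for Character 1, supporting them as a clade.
Character 2 (derived state '1') is shared by Ichnoma and Pachyaria — a synapomorphy uniting that clade.
All ingroup taxa share the derived state '1' for Character 3; it defines the ingroup but does not resolve relationships within it.
Most parsimonious ingroup topology: ((Pachyana,Zygyx),(Pachyaria,Ichnoma)).
Pachyaria and Ichnoma share a more recent common ancestor with each other than either does with Zygyx, so Zygyx is the least closely related of the three.

Zygyx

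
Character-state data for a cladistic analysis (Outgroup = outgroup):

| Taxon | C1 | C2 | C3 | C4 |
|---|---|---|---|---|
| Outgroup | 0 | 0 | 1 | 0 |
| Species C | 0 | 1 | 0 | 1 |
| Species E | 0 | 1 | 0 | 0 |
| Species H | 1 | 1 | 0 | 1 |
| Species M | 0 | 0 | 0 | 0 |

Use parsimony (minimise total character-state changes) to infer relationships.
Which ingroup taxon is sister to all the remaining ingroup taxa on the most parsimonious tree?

Species M

Character polarity is set by the outgroup: the derived state is whichever differs from the outgroup's state, so for C3 the derived state is '0', and for the remaining characters it is '1'.
C1: derived state '1' in Species H only — an autapomorphy, so it tells us nothing about relationships among taxa.
Only Species C, Species E, and Species H show the derived state '1' for C2, supporting them as a clade.
C3 (derived state '0') is shared by all ingroup taxa — unites the whole ingroup.
C4 (derived state '1') is shared by Species C and Species H — a synapomorphy uniting that clade.
Most parsimonious ingroup topology: (((Species C,Species H),Species E),Species M).
Species M is sister to the clade containing all other ingroup taxa, so it is the earliest-diverging (most basal) ingroup lineage.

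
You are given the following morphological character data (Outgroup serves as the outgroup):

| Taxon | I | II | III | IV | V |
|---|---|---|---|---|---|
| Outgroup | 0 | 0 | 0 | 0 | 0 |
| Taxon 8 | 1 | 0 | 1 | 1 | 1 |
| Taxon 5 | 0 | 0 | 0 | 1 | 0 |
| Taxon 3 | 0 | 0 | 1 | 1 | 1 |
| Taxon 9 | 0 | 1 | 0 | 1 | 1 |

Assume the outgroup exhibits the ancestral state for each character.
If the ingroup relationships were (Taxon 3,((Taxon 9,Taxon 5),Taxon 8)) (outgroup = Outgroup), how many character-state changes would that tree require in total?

Map each character onto (Taxon 3,((Taxon 9,Taxon 5),Taxon 8)) (rooted by Outgroup) and count the minimum state changes it requires (Fitch parsimony):
I: 1; II: 1; III: 2; IV: 1; V: 2.
Total tree length = 7.

7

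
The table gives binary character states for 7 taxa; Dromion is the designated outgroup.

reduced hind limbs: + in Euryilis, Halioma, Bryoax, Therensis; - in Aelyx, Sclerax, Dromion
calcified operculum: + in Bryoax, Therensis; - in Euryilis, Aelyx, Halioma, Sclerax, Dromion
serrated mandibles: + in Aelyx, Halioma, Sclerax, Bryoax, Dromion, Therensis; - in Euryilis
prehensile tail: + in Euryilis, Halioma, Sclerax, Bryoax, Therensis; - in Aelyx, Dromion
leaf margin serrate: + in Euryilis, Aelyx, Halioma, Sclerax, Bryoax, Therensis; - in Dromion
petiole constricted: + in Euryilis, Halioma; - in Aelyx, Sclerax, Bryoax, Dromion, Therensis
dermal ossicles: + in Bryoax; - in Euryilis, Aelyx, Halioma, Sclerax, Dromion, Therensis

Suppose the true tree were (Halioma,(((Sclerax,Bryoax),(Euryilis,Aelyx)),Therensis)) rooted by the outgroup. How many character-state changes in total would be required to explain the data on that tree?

12

Map each character onto (Halioma,(((Sclerax,Bryoax),(Euryilis,Aelyx)),Therensis)) (rooted by Dromion) and count the minimum state changes it requires (Fitch parsimony):
reduced hind limbs: 3; calcified operculum: 2; serrated mandibles: 1; prehensile tail: 2; leaf margin serrate: 1; petiole constricted: 2; dermal ossicles: 1.
Total tree length = 12.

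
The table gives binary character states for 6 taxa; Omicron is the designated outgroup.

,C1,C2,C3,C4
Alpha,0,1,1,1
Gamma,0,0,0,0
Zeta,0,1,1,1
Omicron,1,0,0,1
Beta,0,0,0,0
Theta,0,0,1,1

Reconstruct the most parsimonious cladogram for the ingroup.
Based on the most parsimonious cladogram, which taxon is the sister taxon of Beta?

Gamma

Character polarity is set by the outgroup: the derived state is whichever differs from the outgroup's state, so for C1, C4 the derived state is '0', and for the remaining characters it is '1'.
All ingroup taxa share the derived state '0' for C1; it defines the ingroup but does not resolve relationships within it.
Only Alpha and Zeta show the derived state '1' for C2, supporting them as a clade.
Only Alpha, Theta, and Zeta show the derived state '1' for C3, supporting them as a clade.
C4: derived state '0' in Beta and Gamma only — synapomorphy for {Beta, Gamma}.
Most parsimonious ingroup topology: ((Beta,Gamma),(Theta,(Alpha,Zeta))).
Beta and Gamma form a cherry on this tree, so they are sister taxa.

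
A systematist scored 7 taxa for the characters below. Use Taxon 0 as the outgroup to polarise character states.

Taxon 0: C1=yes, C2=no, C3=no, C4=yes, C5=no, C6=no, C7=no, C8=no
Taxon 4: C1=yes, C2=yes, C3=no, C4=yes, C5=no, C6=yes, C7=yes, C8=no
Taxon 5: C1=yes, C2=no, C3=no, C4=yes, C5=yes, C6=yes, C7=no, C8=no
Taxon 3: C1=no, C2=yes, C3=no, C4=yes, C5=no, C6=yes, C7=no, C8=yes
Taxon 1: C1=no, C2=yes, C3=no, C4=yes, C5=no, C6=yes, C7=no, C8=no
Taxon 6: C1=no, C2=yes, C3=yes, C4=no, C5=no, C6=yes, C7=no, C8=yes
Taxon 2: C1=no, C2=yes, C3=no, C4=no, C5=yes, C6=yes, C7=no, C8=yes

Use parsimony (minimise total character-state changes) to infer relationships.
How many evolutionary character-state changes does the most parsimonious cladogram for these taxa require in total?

9

Character polarity is set by the outgroup: the derived state is whichever differs from the outgroup's state, so for C1, C4 the derived state is 'no', and for the remaining characters it is 'yes'.
C1 (derived state 'no') is shared by Taxon 1, Taxon 2, Taxon 3, and Taxon 6 — a synapomorphy uniting that clade.
C2 (derived state 'yes') is shared by Taxon 1, Taxon 2, Taxon 3, Taxon 4, and Taxon 6 — a synapomorphy uniting that clade.
C3 (derived state 'yes') is unique to Taxon 6 (autapomorphy; uninformative for grouping).
C4 (derived state 'no') is shared by Taxon 2 and Taxon 6 — a synapomorphy uniting that clade.
C5 (state 'yes') occurs in Taxon 2 and Taxon 5 but conflicts with the nesting implied by the other characters — most parsimoniously interpreted as homoplasy.
All ingroup taxa share the derived state 'yes' for C6; it defines the ingroup but does not resolve relationships within it.
C7: derived state 'yes' in Taxon 4 only — an autapomorphy, so it tells us nothing about relationships among taxa.
Only Taxon 2, Taxon 3, and Taxon 6 show the derived state 'yes' for C8, supporting them as a clade.
Most parsimonious ingroup topology: ((Taxon 4,((Taxon 3,(Taxon 6,Taxon 2)),Taxon 1)),Taxon 5).
Changes per character on this tree: C1: 1; C2: 1; C3: 1; C4: 1; C5: 2; C6: 1; C7: 1; C8: 1.
Total = 9.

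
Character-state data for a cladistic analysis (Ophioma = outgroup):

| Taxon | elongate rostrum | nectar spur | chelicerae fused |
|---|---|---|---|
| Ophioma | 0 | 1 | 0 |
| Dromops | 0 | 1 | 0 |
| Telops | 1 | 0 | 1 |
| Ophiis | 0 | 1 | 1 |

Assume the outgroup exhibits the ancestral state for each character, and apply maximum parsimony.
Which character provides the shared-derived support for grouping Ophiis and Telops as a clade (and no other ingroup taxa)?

Character polarity is set by the outgroup: the derived state is whichever differs from the outgroup's state, so for nectar spur the derived state is '0', and for the remaining characters it is '1'.
elongate rostrum (derived state '1') is unique to Telops (autapomorphy; uninformative for grouping).
nectar spur (derived state '0') is unique to Telops (autapomorphy; uninformative for grouping).
Only Ophiis and Telops show the derived state '1' for chelicerae fused, supporting them as a clade.
Most parsimonious ingroup topology: (Dromops,(Telops,Ophiis)).
The clade {Ophiis, Telops} is supported by chelicerae fused: its derived state '1' occurs in exactly those taxa and in no other taxon (including the outgroup).

chelicerae fused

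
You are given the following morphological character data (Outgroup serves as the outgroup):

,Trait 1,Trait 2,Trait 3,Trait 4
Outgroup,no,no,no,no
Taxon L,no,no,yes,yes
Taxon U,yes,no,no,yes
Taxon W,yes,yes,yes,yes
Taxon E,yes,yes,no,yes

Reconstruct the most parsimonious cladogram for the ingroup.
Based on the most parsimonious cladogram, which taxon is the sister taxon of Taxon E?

Taxon W

The outgroup has state 'no' for every character, so 'yes' is the derived state throughout.
Only Taxon E, Taxon U, and Taxon W show the derived state 'yes' for Trait 1, supporting them as a clade.
Trait 2 (derived state 'yes') is shared by Taxon E and Taxon W — a synapomorphy uniting that clade.
Trait 3 groups Taxon L and Taxon W, which is incompatible with the clades supported by the remaining characters; treating it as convergent (homoplasy) costs fewer steps than any alternative tree.
Trait 4 (derived state 'yes') is shared by all ingroup taxa — unites the whole ingroup.
Most parsimonious ingroup topology: (Taxon L,(Taxon U,(Taxon W,Taxon E))).
Taxon E and Taxon W form a cherry on this tree, so they are sister taxa.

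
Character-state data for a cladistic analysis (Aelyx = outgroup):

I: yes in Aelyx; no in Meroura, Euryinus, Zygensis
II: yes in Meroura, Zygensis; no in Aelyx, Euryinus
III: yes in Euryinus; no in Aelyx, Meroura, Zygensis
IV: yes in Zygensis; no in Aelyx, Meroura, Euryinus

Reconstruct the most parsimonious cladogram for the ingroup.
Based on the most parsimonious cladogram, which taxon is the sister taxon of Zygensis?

Meroura

Character polarity is set by the outgroup: the derived state is whichever differs from the outgroup's state, so for I the derived state is 'no', and for the remaining characters it is 'yes'.
I (derived state 'no') is shared by all ingroup taxa — unites the whole ingroup.
II: derived state 'yes' in Meroura and Zygensis only — synapomorphy for {Meroura, Zygensis}.
III: derived state 'yes' in Euryinus only — an autapomorphy, so it tells us nothing about relationships among taxa.
IV: derived state 'yes' in Zygensis only — an autapomorphy, so it tells us nothing about relationships among taxa.
Most parsimonious ingroup topology: ((Meroura,Zygensis),Euryinus).
Zygensis and Meroura form a cherry on this tree, so they are sister taxa.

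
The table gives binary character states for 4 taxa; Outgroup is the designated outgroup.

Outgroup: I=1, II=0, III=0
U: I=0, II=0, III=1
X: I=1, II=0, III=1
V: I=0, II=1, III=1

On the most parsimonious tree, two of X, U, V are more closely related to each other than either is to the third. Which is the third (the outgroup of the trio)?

Character polarity is set by the outgroup: the derived state is whichever differs from the outgroup's state, so for I the derived state is '0', and for the remaining characters it is '1'.
I: derived state '0' in U and V only — synapomorphy for {U, V}.
II (derived state '1') is unique to V (autapomorphy; uninformative for grouping).
All ingroup taxa share the derived state '1' for III; it defines the ingroup but does not resolve relationships within it.
Most parsimonious ingroup topology: ((U,V),X).
V and U share a more recent common ancestor with each other than either does with X, so X is the least closely related of the three.

X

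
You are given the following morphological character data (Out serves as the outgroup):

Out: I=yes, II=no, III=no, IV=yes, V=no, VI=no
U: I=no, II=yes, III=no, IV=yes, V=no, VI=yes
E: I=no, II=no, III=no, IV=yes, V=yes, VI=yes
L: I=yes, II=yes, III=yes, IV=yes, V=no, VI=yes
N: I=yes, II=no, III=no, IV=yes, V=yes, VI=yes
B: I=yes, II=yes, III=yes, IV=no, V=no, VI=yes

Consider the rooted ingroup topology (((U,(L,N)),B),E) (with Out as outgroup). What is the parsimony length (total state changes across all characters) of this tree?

Map each character onto (((U,(L,N)),B),E) (rooted by Out) and count the minimum state changes it requires (Fitch parsimony):
I: 2; II: 2; III: 2; IV: 1; V: 2; VI: 1.
Total tree length = 10.

10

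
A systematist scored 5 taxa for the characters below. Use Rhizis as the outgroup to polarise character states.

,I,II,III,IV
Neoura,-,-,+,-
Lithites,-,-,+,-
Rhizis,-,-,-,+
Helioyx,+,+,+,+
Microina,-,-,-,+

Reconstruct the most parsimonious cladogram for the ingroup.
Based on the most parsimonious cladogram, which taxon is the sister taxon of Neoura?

Character polarity is set by the outgroup: the derived state is whichever differs from the outgroup's state, so for IV the derived state is '-', and for the remaining characters it is '+'.
I: derived state '+' in Helioyx only — an autapomorphy, so it tells us nothing about relationships among taxa.
II (derived state '+') is unique to Helioyx (autapomorphy; uninformative for grouping).
Only Helioyx, Lithites, and Neoura show the derived state '+' for III, supporting them as a clade.
IV: derived state '-' in Lithites and Neoura only — synapomorphy for {Lithites, Neoura}.
Most parsimonious ingroup topology: (Microina,((Neoura,Lithites),Helioyx)).
Neoura and Lithites form a cherry on this tree, so they are sister taxa.

Lithites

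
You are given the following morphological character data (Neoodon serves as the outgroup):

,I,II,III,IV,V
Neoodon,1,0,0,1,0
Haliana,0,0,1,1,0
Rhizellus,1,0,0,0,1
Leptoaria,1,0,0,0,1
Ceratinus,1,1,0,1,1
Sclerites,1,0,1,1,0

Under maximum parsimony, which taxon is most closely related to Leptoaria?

Rhizellus

Character polarity is set by the outgroup: the derived state is whichever differs from the outgroup's state, so for I, IV the derived state is '0', and for the remaining characters it is '1'.
I: derived state '0' in Haliana only — an autapomorphy, so it tells us nothing about relationships among taxa.
II (derived state '1') is unique to Ceratinus (autapomorphy; uninformative for grouping).
Only Haliana and Sclerites show the derived state '1' for III, supporting them as a clade.
IV (derived state '0') is shared by Leptoaria and Rhizellus — a synapomorphy uniting that clade.
Only Ceratinus, Leptoaria, and Rhizellus show the derived state '1' for V, supporting them as a clade.
Most parsimonious ingroup topology: ((Haliana,Sclerites),((Rhizellus,Leptoaria),Ceratinus)).
Leptoaria and Rhizellus form a cherry on this tree, so they are sister taxa.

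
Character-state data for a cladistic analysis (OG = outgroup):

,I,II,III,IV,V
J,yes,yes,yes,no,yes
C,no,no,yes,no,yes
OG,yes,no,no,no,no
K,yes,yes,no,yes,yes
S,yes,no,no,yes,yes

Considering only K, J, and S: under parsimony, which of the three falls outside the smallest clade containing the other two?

Character polarity is set by the outgroup: the derived state is whichever differs from the outgroup's state, so for I the derived state is 'no', and for the remaining characters it is 'yes'.
I: derived state 'no' in C only — an autapomorphy, so it tells us nothing about relationships among taxa.
II (state 'yes') occurs in J and K but conflicts with the nesting implied by the other characters — most parsimoniously interpreted as homoplasy.
III (derived state 'yes') is shared by C and J — a synapomorphy uniting that clade.
IV (derived state 'yes') is shared by K and S — a synapomorphy uniting that clade.
All ingroup taxa share the derived state 'yes' for V; it defines the ingroup but does not resolve relationships within it.
Most parsimonious ingroup topology: ((S,K),(C,J)).
K and S share a more recent common ancestor with each other than either does with J, so J is the least closely related of the three.

J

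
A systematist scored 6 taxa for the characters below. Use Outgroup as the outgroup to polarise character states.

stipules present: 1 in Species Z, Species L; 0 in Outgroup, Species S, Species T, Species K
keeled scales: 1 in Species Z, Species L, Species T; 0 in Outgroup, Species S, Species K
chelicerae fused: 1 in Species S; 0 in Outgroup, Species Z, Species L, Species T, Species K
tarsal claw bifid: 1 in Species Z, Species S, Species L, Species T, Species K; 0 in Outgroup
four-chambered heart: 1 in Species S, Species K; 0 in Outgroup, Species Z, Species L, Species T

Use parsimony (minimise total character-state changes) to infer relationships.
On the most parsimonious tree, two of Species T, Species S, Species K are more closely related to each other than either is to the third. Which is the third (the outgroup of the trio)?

The outgroup has state '0' for every character, so '1' is the derived state throughout.
stipules present: derived state '1' in Species L and Species Z only — synapomorphy for {Species L, Species Z}.
keeled scales (derived state '1') is shared by Species L, Species T, and Species Z — a synapomorphy uniting that clade.
chelicerae fused: derived state '1' in Species S only — an autapomorphy, so it tells us nothing about relationships among taxa.
All ingroup taxa share the derived state '1' for tarsal claw bifid; it defines the ingroup but does not resolve relationships within it.
Only Species K and Species S show the derived state '1' for four-chambered heart, supporting them as a clade.
Most parsimonious ingroup topology: (((Species Z,Species L),Species T),(Species S,Species K)).
Species S and Species K share a more recent common ancestor with each other than either does with Species T, so Species T is the least closely related of the three.

Species T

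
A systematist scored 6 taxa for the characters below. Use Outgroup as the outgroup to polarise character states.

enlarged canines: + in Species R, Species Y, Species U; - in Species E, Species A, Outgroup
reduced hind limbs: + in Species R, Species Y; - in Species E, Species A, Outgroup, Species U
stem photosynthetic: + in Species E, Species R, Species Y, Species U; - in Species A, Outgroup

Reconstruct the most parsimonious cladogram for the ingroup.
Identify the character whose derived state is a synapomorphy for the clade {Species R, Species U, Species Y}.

The outgroup has state '-' for every character, so '+' is the derived state throughout.
enlarged canines (derived state '+') is shared by Species R, Species U, and Species Y — a synapomorphy uniting that clade.
reduced hind limbs: derived state '+' in Species R and Species Y only — synapomorphy for {Species R, Species Y}.
stem photosynthetic: derived state '+' in Species E, Species R, Species U, and Species Y only — synapomorphy for {Species E, Species R, Species U, Species Y}.
Most parsimonious ingroup topology: (((Species U,(Species Y,Species R)),Species E),Species A).
The clade {Species R, Species U, Species Y} is supported by enlarged canines: its derived state '+' occurs in exactly those taxa and in no other taxon (including the outgroup).

enlarged canines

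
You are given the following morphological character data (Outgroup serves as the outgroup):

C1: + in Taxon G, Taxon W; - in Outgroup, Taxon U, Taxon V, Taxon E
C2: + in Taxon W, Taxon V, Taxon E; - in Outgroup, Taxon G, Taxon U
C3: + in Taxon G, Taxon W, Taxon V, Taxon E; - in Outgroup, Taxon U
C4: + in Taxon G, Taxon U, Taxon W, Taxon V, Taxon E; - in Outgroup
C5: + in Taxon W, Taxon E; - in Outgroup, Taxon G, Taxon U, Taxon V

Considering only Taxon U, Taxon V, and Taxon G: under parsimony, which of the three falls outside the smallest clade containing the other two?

Taxon U

The outgroup has state '-' for every character, so '+' is the derived state throughout.
C1 groups Taxon G and Taxon W, which is incompatible with the clades supported by the remaining characters; treating it as convergent (homoplasy) costs fewer steps than any alternative tree.
C2 (derived state '+') is shared by Taxon E, Taxon V, and Taxon W — a synapomorphy uniting that clade.
C3 (derived state '+') is shared by Taxon E, Taxon G, Taxon V, and Taxon W — a synapomorphy uniting that clade.
C4 (derived state '+') is shared by all ingroup taxa — unites the whole ingroup.
C5: derived state '+' in Taxon E and Taxon W only — synapomorphy for {Taxon E, Taxon W}.
Most parsimonious ingroup topology: ((Taxon G,((Taxon W,Taxon E),Taxon V)),Taxon U).
Taxon V and Taxon G share a more recent common ancestor with each other than either does with Taxon U, so Taxon U is the least closely related of the three.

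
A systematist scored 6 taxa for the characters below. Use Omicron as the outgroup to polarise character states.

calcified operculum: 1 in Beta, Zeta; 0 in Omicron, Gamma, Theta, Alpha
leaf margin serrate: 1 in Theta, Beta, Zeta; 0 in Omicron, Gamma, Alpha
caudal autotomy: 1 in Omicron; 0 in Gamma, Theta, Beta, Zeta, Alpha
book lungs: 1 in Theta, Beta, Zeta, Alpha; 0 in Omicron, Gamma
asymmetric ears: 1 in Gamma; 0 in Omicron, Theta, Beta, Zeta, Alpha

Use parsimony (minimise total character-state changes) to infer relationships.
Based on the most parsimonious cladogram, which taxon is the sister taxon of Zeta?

Character polarity is set by the outgroup: the derived state is whichever differs from the outgroup's state, so for caudal autotomy the derived state is '0', and for the remaining characters it is '1'.
calcified operculum (derived state '1') is shared by Beta and Zeta — a synapomorphy uniting that clade.
leaf margin serrate (derived state '1') is shared by Beta, Theta, and Zeta — a synapomorphy uniting that clade.
caudal autotomy (derived state '0') is shared by all ingroup taxa — unites the whole ingroup.
Only Alpha, Beta, Theta, and Zeta show the derived state '1' for book lungs, supporting them as a clade.
asymmetric ears: derived state '1' in Gamma only — an autapomorphy, so it tells us nothing about relationships among taxa.
Most parsimonious ingroup topology: (Gamma,((Theta,(Beta,Zeta)),Alpha)).
Zeta and Beta form a cherry on this tree, so they are sister taxa.

Beta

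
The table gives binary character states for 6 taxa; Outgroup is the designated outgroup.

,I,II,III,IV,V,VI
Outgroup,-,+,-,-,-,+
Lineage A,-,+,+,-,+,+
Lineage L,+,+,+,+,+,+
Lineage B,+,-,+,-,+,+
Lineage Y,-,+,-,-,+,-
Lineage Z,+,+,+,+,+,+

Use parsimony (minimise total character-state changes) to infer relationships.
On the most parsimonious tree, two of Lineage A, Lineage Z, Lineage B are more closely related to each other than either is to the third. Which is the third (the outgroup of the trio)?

Lineage A

Character polarity is set by the outgroup: the derived state is whichever differs from the outgroup's state, so for II, VI the derived state is '-', and for the remaining characters it is '+'.
I: derived state '+' in Lineage B, Lineage L, and Lineage Z only — synapomorphy for {Lineage B, Lineage L, Lineage Z}.
II (derived state '-') is unique to Lineage B (autapomorphy; uninformative for grouping).
III (derived state '+') is shared by Lineage A, Lineage B, Lineage L, and Lineage Z — a synapomorphy uniting that clade.
IV: derived state '+' in Lineage L and Lineage Z only — synapomorphy for {Lineage L, Lineage Z}.
V (derived state '+') is shared by all ingroup taxa — unites the whole ingroup.
VI: derived state '-' in Lineage Y only — an autapomorphy, so it tells us nothing about relationships among taxa.
Most parsimonious ingroup topology: ((Lineage A,(Lineage B,(Lineage L,Lineage Z))),Lineage Y).
Lineage B and Lineage Z share a more recent common ancestor with each other than either does with Lineage A, so Lineage A is the least closely related of the three.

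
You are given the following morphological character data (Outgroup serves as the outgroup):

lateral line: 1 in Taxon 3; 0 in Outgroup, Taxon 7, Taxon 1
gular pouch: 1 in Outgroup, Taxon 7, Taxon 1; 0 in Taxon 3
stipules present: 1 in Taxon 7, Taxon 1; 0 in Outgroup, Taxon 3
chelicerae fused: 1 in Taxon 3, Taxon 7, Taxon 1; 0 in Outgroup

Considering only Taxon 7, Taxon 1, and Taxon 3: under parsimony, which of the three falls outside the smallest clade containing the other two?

Character polarity is set by the outgroup: the derived state is whichever differs from the outgroup's state, so for gular pouch the derived state is '0', and for the remaining characters it is '1'.
lateral line: derived state '1' in Taxon 3 only — an autapomorphy, so it tells us nothing about relationships among taxa.
gular pouch (derived state '0') is unique to Taxon 3 (autapomorphy; uninformative for grouping).
stipules present: derived state '1' in Taxon 1 and Taxon 7 only — synapomorphy for {Taxon 1, Taxon 7}.
All ingroup taxa share the derived state '1' for chelicerae fused; it defines the ingroup but does not resolve relationships within it.
Most parsimonious ingroup topology: ((Taxon 1,Taxon 7),Taxon 3).
Taxon 7 and Taxon 1 share a more recent common ancestor with each other than either does with Taxon 3, so Taxon 3 is the least closely related of the three.

Taxon 3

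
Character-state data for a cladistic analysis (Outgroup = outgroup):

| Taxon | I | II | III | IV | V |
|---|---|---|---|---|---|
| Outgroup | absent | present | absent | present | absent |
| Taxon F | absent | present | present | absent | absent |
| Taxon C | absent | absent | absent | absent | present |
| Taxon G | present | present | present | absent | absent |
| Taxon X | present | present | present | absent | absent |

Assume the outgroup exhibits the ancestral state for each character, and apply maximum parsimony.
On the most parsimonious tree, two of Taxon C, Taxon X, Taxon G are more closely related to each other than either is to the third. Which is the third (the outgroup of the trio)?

Character polarity is set by the outgroup: the derived state is whichever differs from the outgroup's state, so for II, IV the derived state is 'absent', and for the remaining characters it is 'present'.
I (derived state 'present') is shared by Taxon G and Taxon X — a synapomorphy uniting that clade.
II (derived state 'absent') is unique to Taxon C (autapomorphy; uninformative for grouping).
III (derived state 'present') is shared by Taxon F, Taxon G, and Taxon X — a synapomorphy uniting that clade.
IV (derived state 'absent') is shared by all ingroup taxa — unites the whole ingroup.
V: derived state 'present' in Taxon C only — an autapomorphy, so it tells us nothing about relationships among taxa.
Most parsimonious ingroup topology: ((Taxon F,(Taxon G,Taxon X)),Taxon C).
Taxon X and Taxon G share a more recent common ancestor with each other than either does with Taxon C, so Taxon C is the least closely related of the three.

Taxon C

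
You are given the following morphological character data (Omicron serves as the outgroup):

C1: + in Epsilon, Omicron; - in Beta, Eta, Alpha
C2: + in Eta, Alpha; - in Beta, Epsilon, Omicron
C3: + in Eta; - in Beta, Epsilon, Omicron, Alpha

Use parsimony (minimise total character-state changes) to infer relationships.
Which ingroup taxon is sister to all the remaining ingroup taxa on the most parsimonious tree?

Epsilon

Character polarity is set by the outgroup: the derived state is whichever differs from the outgroup's state, so for C1 the derived state is '-', and for the remaining characters it is '+'.
Only Alpha, Beta, and Eta show the derived state '-' for C1, supporting them as a clade.
C2: derived state '+' in Alpha and Eta only — synapomorphy for {Alpha, Eta}.
C3 (derived state '+') is unique to Eta (autapomorphy; uninformative for grouping).
Most parsimonious ingroup topology: ((Beta,(Eta,Alpha)),Epsilon).
Epsilon is sister to the clade containing all other ingroup taxa, so it is the earliest-diverging (most basal) ingroup lineage.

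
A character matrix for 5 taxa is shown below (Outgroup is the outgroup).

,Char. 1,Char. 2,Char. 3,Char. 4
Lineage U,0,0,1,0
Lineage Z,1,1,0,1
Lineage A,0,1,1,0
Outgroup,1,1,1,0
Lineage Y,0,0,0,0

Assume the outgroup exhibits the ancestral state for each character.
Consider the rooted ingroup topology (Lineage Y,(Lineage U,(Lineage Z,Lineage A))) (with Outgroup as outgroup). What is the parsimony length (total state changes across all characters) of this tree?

Map each character onto (Lineage Y,(Lineage U,(Lineage Z,Lineage A))) (rooted by Outgroup) and count the minimum state changes it requires (Fitch parsimony):
Char. 1: 2; Char. 2: 2; Char. 3: 2; Char. 4: 1.
Total tree length = 7.

7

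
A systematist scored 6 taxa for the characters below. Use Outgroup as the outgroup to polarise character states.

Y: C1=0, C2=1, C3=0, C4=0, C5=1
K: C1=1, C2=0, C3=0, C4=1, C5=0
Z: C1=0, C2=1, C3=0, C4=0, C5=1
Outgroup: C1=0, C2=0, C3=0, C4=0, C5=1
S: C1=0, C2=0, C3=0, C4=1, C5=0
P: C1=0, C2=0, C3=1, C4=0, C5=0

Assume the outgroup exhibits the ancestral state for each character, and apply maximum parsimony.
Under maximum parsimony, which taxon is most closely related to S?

Character polarity is set by the outgroup: the derived state is whichever differs from the outgroup's state, so for C5 the derived state is '0', and for the remaining characters it is '1'.
C1 (derived state '1') is unique to K (autapomorphy; uninformative for grouping).
C2 (derived state '1') is shared by Y and Z — a synapomorphy uniting that clade.
C3: derived state '1' in P only — an autapomorphy, so it tells us nothing about relationships among taxa.
C4: derived state '1' in K and S only — synapomorphy for {K, S}.
Only K, P, and S show the derived state '0' for C5, supporting them as a clade.
Most parsimonious ingroup topology: (((S,K),P),(Z,Y)).
S and K form a cherry on this tree, so they are sister taxa.

K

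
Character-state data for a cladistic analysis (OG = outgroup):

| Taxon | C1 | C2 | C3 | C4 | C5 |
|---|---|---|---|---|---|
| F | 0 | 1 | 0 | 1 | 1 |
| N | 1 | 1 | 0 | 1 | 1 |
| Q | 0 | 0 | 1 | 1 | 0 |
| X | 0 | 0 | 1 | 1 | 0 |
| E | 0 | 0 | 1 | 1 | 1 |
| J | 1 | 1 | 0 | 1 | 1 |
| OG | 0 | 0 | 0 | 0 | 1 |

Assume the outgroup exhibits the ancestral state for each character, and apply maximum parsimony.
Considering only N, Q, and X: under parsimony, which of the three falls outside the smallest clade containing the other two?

N

Character polarity is set by the outgroup: the derived state is whichever differs from the outgroup's state, so for C5 the derived state is '0', and for the remaining characters it is '1'.
C1: derived state '1' in J and N only — synapomorphy for {J, N}.
C2 (derived state '1') is shared by F, J, and N — a synapomorphy uniting that clade.
C3 (derived state '1') is shared by E, Q, and X — a synapomorphy uniting that clade.
All ingroup taxa share the derived state '1' for C4; it defines the ingroup but does not resolve relationships within it.
C5: derived state '0' in Q and X only — synapomorphy for {Q, X}.
Most parsimonious ingroup topology: (((J,N),F),((X,Q),E)).
X and Q share a more recent common ancestor with each other than either does with N, so N is the least closely related of the three.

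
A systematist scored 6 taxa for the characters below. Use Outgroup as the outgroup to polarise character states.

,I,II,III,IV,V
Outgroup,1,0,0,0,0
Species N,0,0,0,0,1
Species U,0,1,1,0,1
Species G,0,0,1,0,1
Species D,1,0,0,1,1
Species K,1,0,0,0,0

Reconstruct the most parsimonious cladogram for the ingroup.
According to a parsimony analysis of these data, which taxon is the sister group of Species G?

Species U

Character polarity is set by the outgroup: the derived state is whichever differs from the outgroup's state, so for I the derived state is '0', and for the remaining characters it is '1'.
I: derived state '0' in Species G, Species N, and Species U only — synapomorphy for {Species G, Species N, Species U}.
II: derived state '1' in Species U only — an autapomorphy, so it tells us nothing about relationships among taxa.
Only Species G and Species U show the derived state '1' for III, supporting them as a clade.
IV (derived state '1') is unique to Species D (autapomorphy; uninformative for grouping).
V: derived state '1' in Species D, Species G, Species N, and Species U only — synapomorphy for {Species D, Species G, Species N, Species U}.
Most parsimonious ingroup topology: (((Species N,(Species U,Species G)),Species D),Species K).
Species G and Species U form a cherry on this tree, so they are sister taxa.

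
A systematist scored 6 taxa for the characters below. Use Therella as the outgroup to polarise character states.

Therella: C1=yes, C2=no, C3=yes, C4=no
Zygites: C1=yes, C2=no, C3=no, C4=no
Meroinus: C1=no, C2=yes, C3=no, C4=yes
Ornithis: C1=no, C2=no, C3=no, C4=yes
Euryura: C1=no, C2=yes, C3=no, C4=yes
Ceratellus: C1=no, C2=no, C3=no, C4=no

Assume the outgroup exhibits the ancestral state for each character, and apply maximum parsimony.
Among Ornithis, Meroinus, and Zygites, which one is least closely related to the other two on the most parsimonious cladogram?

Character polarity is set by the outgroup: the derived state is whichever differs from the outgroup's state, so for C1, C3 the derived state is 'no', and for the remaining characters it is 'yes'.
Only Ceratellus, Euryura, Meroinus, and Ornithis show the derived state 'no' for C1, supporting them as a clade.
C2 (derived state 'yes') is shared by Euryura and Meroinus — a synapomorphy uniting that clade.
C3 (derived state 'no') is shared by all ingroup taxa — unites the whole ingroup.
C4 (derived state 'yes') is shared by Euryura, Meroinus, and Ornithis — a synapomorphy uniting that clade.
Most parsimonious ingroup topology: (Zygites,(((Meroinus,Euryura),Ornithis),Ceratellus)).
Ornithis and Meroinus share a more recent common ancestor with each other than either does with Zygites, so Zygites is the least closely related of the three.

Zygites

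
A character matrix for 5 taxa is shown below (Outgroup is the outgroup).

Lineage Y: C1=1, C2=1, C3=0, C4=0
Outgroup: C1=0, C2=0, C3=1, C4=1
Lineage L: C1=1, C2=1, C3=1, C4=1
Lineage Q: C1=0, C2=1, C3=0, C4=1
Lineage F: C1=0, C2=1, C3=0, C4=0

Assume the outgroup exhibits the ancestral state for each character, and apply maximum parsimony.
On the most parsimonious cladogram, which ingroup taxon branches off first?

Lineage L

Character polarity is set by the outgroup: the derived state is whichever differs from the outgroup's state, so for C3, C4 the derived state is '0', and for the remaining characters it is '1'.
C1 (state '1') occurs in Lineage L and Lineage Y but conflicts with the nesting implied by the other characters — most parsimoniously interpreted as homoplasy.
C2 (derived state '1') is shared by all ingroup taxa — unites the whole ingroup.
C3: derived state '0' in Lineage F, Lineage Q, and Lineage Y only — synapomorphy for {Lineage F, Lineage Q, Lineage Y}.
C4 (derived state '0') is shared by Lineage F and Lineage Y — a synapomorphy uniting that clade.
Most parsimonious ingroup topology: (((Lineage Y,Lineage F),Lineage Q),Lineage L).
Lineage L is sister to the clade containing all other ingroup taxa, so it is the earliest-diverging (most basal) ingroup lineage.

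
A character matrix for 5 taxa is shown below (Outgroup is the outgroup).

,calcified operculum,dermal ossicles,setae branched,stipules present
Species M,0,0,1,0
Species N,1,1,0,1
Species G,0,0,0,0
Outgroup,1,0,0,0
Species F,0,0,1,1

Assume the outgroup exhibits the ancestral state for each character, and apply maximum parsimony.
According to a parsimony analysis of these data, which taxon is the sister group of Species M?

Species F

Character polarity is set by the outgroup: the derived state is whichever differs from the outgroup's state, so for calcified operculum the derived state is '0', and for the remaining characters it is '1'.
Only Species F, Species G, and Species M show the derived state '0' for calcified operculum, supporting them as a clade.
dermal ossicles (derived state '1') is unique to Species N (autapomorphy; uninformative for grouping).
setae branched (derived state '1') is shared by Species F and Species M — a synapomorphy uniting that clade.
stipules present (state '1') occurs in Species F and Species N but conflicts with the nesting implied by the other characters — most parsimoniously interpreted as homoplasy.
Most parsimonious ingroup topology: ((Species G,(Species F,Species M)),Species N).
Species M and Species F form a cherry on this tree, so they are sister taxa.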